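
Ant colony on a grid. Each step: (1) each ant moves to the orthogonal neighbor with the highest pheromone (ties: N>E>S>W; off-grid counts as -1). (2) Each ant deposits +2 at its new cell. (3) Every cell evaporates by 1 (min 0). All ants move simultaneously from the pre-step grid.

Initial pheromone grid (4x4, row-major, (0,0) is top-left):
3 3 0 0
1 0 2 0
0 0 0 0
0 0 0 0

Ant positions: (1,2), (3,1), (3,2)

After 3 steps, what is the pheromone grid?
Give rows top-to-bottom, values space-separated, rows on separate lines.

After step 1: ants at (0,2),(2,1),(2,2)
  2 2 1 0
  0 0 1 0
  0 1 1 0
  0 0 0 0
After step 2: ants at (0,1),(2,2),(1,2)
  1 3 0 0
  0 0 2 0
  0 0 2 0
  0 0 0 0
After step 3: ants at (0,0),(1,2),(2,2)
  2 2 0 0
  0 0 3 0
  0 0 3 0
  0 0 0 0

2 2 0 0
0 0 3 0
0 0 3 0
0 0 0 0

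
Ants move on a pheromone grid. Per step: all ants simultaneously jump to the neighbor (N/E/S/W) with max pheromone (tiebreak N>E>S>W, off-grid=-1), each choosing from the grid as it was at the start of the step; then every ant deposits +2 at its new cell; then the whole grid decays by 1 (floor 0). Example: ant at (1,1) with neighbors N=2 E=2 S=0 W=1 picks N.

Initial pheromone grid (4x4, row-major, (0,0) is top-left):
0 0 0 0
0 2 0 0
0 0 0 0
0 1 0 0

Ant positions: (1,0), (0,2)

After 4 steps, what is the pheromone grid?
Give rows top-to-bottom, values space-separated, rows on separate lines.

After step 1: ants at (1,1),(0,3)
  0 0 0 1
  0 3 0 0
  0 0 0 0
  0 0 0 0
After step 2: ants at (0,1),(1,3)
  0 1 0 0
  0 2 0 1
  0 0 0 0
  0 0 0 0
After step 3: ants at (1,1),(0,3)
  0 0 0 1
  0 3 0 0
  0 0 0 0
  0 0 0 0
After step 4: ants at (0,1),(1,3)
  0 1 0 0
  0 2 0 1
  0 0 0 0
  0 0 0 0

0 1 0 0
0 2 0 1
0 0 0 0
0 0 0 0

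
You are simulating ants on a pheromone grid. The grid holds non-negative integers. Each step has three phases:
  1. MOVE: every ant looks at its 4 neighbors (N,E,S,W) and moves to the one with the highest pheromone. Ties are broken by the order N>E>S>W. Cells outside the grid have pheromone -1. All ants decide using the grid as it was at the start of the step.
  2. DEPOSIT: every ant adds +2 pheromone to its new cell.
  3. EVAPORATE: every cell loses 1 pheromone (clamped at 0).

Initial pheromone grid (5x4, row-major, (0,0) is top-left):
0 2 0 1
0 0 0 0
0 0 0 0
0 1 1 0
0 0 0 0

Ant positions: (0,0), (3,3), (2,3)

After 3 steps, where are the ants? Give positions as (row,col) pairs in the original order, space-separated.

Step 1: ant0:(0,0)->E->(0,1) | ant1:(3,3)->W->(3,2) | ant2:(2,3)->N->(1,3)
  grid max=3 at (0,1)
Step 2: ant0:(0,1)->E->(0,2) | ant1:(3,2)->N->(2,2) | ant2:(1,3)->N->(0,3)
  grid max=2 at (0,1)
Step 3: ant0:(0,2)->W->(0,1) | ant1:(2,2)->S->(3,2) | ant2:(0,3)->W->(0,2)
  grid max=3 at (0,1)

(0,1) (3,2) (0,2)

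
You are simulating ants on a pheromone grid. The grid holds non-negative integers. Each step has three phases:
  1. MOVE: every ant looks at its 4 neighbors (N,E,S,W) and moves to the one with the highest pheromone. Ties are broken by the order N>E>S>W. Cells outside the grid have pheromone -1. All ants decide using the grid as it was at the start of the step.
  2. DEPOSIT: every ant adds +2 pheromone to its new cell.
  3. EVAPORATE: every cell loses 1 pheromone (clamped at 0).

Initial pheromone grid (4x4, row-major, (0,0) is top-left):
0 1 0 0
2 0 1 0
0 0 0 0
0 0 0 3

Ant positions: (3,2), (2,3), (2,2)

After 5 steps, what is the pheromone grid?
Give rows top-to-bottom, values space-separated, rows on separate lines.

After step 1: ants at (3,3),(3,3),(1,2)
  0 0 0 0
  1 0 2 0
  0 0 0 0
  0 0 0 6
After step 2: ants at (2,3),(2,3),(0,2)
  0 0 1 0
  0 0 1 0
  0 0 0 3
  0 0 0 5
After step 3: ants at (3,3),(3,3),(1,2)
  0 0 0 0
  0 0 2 0
  0 0 0 2
  0 0 0 8
After step 4: ants at (2,3),(2,3),(0,2)
  0 0 1 0
  0 0 1 0
  0 0 0 5
  0 0 0 7
After step 5: ants at (3,3),(3,3),(1,2)
  0 0 0 0
  0 0 2 0
  0 0 0 4
  0 0 0 10

0 0 0 0
0 0 2 0
0 0 0 4
0 0 0 10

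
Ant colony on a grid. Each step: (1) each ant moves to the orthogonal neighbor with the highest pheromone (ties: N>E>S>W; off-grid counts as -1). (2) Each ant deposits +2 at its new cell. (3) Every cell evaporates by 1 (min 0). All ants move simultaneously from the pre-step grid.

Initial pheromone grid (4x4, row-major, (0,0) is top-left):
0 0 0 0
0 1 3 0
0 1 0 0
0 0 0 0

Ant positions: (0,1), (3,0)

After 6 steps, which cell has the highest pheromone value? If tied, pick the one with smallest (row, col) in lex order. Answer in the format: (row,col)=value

Step 1: ant0:(0,1)->S->(1,1) | ant1:(3,0)->N->(2,0)
  grid max=2 at (1,1)
Step 2: ant0:(1,1)->E->(1,2) | ant1:(2,0)->N->(1,0)
  grid max=3 at (1,2)
Step 3: ant0:(1,2)->W->(1,1) | ant1:(1,0)->E->(1,1)
  grid max=4 at (1,1)
Step 4: ant0:(1,1)->E->(1,2) | ant1:(1,1)->E->(1,2)
  grid max=5 at (1,2)
Step 5: ant0:(1,2)->W->(1,1) | ant1:(1,2)->W->(1,1)
  grid max=6 at (1,1)
Step 6: ant0:(1,1)->E->(1,2) | ant1:(1,1)->E->(1,2)
  grid max=7 at (1,2)
Final grid:
  0 0 0 0
  0 5 7 0
  0 0 0 0
  0 0 0 0
Max pheromone 7 at (1,2)

Answer: (1,2)=7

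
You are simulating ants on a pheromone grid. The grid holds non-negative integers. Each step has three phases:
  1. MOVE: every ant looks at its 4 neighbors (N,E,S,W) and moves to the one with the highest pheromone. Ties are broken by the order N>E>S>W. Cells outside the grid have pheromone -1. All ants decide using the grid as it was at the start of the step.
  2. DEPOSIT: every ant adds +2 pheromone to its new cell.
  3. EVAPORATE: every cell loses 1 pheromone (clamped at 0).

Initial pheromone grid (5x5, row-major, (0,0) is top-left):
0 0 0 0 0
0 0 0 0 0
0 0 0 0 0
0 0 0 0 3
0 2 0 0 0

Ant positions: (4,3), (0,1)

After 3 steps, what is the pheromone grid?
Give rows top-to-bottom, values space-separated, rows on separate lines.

After step 1: ants at (3,3),(0,2)
  0 0 1 0 0
  0 0 0 0 0
  0 0 0 0 0
  0 0 0 1 2
  0 1 0 0 0
After step 2: ants at (3,4),(0,3)
  0 0 0 1 0
  0 0 0 0 0
  0 0 0 0 0
  0 0 0 0 3
  0 0 0 0 0
After step 3: ants at (2,4),(0,4)
  0 0 0 0 1
  0 0 0 0 0
  0 0 0 0 1
  0 0 0 0 2
  0 0 0 0 0

0 0 0 0 1
0 0 0 0 0
0 0 0 0 1
0 0 0 0 2
0 0 0 0 0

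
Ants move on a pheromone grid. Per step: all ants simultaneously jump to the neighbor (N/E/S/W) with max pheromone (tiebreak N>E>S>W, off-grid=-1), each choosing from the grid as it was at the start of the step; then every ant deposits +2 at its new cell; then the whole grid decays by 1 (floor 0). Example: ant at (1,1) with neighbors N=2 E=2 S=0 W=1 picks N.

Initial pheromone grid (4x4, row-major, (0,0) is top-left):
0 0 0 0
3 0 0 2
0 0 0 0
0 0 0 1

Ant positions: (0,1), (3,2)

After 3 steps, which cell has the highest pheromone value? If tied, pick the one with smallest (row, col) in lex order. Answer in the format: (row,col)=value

Answer: (3,3)=2

Derivation:
Step 1: ant0:(0,1)->E->(0,2) | ant1:(3,2)->E->(3,3)
  grid max=2 at (1,0)
Step 2: ant0:(0,2)->E->(0,3) | ant1:(3,3)->N->(2,3)
  grid max=1 at (0,3)
Step 3: ant0:(0,3)->S->(1,3) | ant1:(2,3)->S->(3,3)
  grid max=2 at (3,3)
Final grid:
  0 0 0 0
  0 0 0 1
  0 0 0 0
  0 0 0 2
Max pheromone 2 at (3,3)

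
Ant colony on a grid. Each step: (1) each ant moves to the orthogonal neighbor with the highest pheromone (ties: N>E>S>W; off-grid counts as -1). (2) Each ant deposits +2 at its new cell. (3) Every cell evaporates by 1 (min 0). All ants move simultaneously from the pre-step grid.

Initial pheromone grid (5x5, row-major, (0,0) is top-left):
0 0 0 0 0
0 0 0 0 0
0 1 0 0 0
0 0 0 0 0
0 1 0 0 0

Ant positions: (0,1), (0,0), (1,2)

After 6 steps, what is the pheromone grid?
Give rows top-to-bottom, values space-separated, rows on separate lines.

After step 1: ants at (0,2),(0,1),(0,2)
  0 1 3 0 0
  0 0 0 0 0
  0 0 0 0 0
  0 0 0 0 0
  0 0 0 0 0
After step 2: ants at (0,1),(0,2),(0,1)
  0 4 4 0 0
  0 0 0 0 0
  0 0 0 0 0
  0 0 0 0 0
  0 0 0 0 0
After step 3: ants at (0,2),(0,1),(0,2)
  0 5 7 0 0
  0 0 0 0 0
  0 0 0 0 0
  0 0 0 0 0
  0 0 0 0 0
After step 4: ants at (0,1),(0,2),(0,1)
  0 8 8 0 0
  0 0 0 0 0
  0 0 0 0 0
  0 0 0 0 0
  0 0 0 0 0
After step 5: ants at (0,2),(0,1),(0,2)
  0 9 11 0 0
  0 0 0 0 0
  0 0 0 0 0
  0 0 0 0 0
  0 0 0 0 0
After step 6: ants at (0,1),(0,2),(0,1)
  0 12 12 0 0
  0 0 0 0 0
  0 0 0 0 0
  0 0 0 0 0
  0 0 0 0 0

0 12 12 0 0
0 0 0 0 0
0 0 0 0 0
0 0 0 0 0
0 0 0 0 0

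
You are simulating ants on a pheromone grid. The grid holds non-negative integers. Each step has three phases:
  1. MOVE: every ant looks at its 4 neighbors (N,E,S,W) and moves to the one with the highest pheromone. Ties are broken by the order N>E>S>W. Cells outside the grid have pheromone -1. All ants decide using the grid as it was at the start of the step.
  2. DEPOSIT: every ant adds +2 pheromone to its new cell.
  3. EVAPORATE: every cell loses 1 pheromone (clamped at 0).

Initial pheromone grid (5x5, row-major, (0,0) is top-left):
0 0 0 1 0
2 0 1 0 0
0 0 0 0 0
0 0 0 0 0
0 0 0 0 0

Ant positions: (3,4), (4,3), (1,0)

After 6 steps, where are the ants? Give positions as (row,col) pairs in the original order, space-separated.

Step 1: ant0:(3,4)->N->(2,4) | ant1:(4,3)->N->(3,3) | ant2:(1,0)->N->(0,0)
  grid max=1 at (0,0)
Step 2: ant0:(2,4)->N->(1,4) | ant1:(3,3)->N->(2,3) | ant2:(0,0)->S->(1,0)
  grid max=2 at (1,0)
Step 3: ant0:(1,4)->N->(0,4) | ant1:(2,3)->N->(1,3) | ant2:(1,0)->N->(0,0)
  grid max=1 at (0,0)
Step 4: ant0:(0,4)->S->(1,4) | ant1:(1,3)->N->(0,3) | ant2:(0,0)->S->(1,0)
  grid max=2 at (1,0)
Step 5: ant0:(1,4)->N->(0,4) | ant1:(0,3)->E->(0,4) | ant2:(1,0)->N->(0,0)
  grid max=3 at (0,4)
Step 6: ant0:(0,4)->S->(1,4) | ant1:(0,4)->S->(1,4) | ant2:(0,0)->S->(1,0)
  grid max=3 at (1,4)

(1,4) (1,4) (1,0)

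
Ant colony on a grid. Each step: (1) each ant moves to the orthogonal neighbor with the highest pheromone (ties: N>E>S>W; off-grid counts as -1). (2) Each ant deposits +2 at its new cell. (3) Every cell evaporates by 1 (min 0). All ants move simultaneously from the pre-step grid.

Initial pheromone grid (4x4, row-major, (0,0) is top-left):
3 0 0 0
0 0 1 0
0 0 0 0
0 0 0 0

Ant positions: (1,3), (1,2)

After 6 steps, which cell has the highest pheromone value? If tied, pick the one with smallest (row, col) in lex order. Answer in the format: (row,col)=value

Answer: (1,2)=7

Derivation:
Step 1: ant0:(1,3)->W->(1,2) | ant1:(1,2)->N->(0,2)
  grid max=2 at (0,0)
Step 2: ant0:(1,2)->N->(0,2) | ant1:(0,2)->S->(1,2)
  grid max=3 at (1,2)
Step 3: ant0:(0,2)->S->(1,2) | ant1:(1,2)->N->(0,2)
  grid max=4 at (1,2)
Step 4: ant0:(1,2)->N->(0,2) | ant1:(0,2)->S->(1,2)
  grid max=5 at (1,2)
Step 5: ant0:(0,2)->S->(1,2) | ant1:(1,2)->N->(0,2)
  grid max=6 at (1,2)
Step 6: ant0:(1,2)->N->(0,2) | ant1:(0,2)->S->(1,2)
  grid max=7 at (1,2)
Final grid:
  0 0 6 0
  0 0 7 0
  0 0 0 0
  0 0 0 0
Max pheromone 7 at (1,2)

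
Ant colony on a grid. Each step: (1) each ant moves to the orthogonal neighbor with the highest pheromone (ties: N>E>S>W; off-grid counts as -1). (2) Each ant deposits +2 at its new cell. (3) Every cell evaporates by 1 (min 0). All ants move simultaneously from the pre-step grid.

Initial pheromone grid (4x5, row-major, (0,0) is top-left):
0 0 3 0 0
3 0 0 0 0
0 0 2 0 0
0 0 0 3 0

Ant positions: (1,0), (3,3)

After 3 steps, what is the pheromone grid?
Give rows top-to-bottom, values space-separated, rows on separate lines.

After step 1: ants at (0,0),(2,3)
  1 0 2 0 0
  2 0 0 0 0
  0 0 1 1 0
  0 0 0 2 0
After step 2: ants at (1,0),(3,3)
  0 0 1 0 0
  3 0 0 0 0
  0 0 0 0 0
  0 0 0 3 0
After step 3: ants at (0,0),(2,3)
  1 0 0 0 0
  2 0 0 0 0
  0 0 0 1 0
  0 0 0 2 0

1 0 0 0 0
2 0 0 0 0
0 0 0 1 0
0 0 0 2 0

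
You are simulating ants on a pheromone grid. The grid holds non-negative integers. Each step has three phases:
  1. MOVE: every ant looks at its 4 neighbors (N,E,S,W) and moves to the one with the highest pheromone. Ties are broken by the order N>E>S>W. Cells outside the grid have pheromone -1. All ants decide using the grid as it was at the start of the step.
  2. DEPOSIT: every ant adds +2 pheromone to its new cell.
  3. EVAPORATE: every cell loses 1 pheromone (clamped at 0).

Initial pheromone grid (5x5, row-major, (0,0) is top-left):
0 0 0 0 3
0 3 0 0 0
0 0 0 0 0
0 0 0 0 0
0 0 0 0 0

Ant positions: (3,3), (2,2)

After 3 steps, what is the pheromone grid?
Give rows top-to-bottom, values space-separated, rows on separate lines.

After step 1: ants at (2,3),(1,2)
  0 0 0 0 2
  0 2 1 0 0
  0 0 0 1 0
  0 0 0 0 0
  0 0 0 0 0
After step 2: ants at (1,3),(1,1)
  0 0 0 0 1
  0 3 0 1 0
  0 0 0 0 0
  0 0 0 0 0
  0 0 0 0 0
After step 3: ants at (0,3),(0,1)
  0 1 0 1 0
  0 2 0 0 0
  0 0 0 0 0
  0 0 0 0 0
  0 0 0 0 0

0 1 0 1 0
0 2 0 0 0
0 0 0 0 0
0 0 0 0 0
0 0 0 0 0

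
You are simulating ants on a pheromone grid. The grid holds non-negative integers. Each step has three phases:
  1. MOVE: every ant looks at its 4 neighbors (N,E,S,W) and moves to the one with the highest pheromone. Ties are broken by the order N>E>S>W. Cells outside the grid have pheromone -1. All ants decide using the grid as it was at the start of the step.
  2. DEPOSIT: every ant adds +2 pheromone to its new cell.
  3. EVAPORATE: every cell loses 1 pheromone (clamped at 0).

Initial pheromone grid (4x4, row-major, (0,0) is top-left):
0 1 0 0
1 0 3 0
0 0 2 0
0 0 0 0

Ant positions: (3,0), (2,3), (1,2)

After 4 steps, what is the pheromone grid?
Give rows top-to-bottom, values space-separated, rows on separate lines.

After step 1: ants at (2,0),(2,2),(2,2)
  0 0 0 0
  0 0 2 0
  1 0 5 0
  0 0 0 0
After step 2: ants at (1,0),(1,2),(1,2)
  0 0 0 0
  1 0 5 0
  0 0 4 0
  0 0 0 0
After step 3: ants at (0,0),(2,2),(2,2)
  1 0 0 0
  0 0 4 0
  0 0 7 0
  0 0 0 0
After step 4: ants at (0,1),(1,2),(1,2)
  0 1 0 0
  0 0 7 0
  0 0 6 0
  0 0 0 0

0 1 0 0
0 0 7 0
0 0 6 0
0 0 0 0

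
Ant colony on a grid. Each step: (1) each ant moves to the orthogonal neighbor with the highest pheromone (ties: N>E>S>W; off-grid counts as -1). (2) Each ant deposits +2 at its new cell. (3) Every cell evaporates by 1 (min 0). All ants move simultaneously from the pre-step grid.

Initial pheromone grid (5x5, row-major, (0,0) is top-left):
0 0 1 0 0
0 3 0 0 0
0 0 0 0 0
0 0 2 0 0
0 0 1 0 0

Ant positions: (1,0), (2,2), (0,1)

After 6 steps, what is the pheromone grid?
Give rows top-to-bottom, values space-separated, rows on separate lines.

After step 1: ants at (1,1),(3,2),(1,1)
  0 0 0 0 0
  0 6 0 0 0
  0 0 0 0 0
  0 0 3 0 0
  0 0 0 0 0
After step 2: ants at (0,1),(2,2),(0,1)
  0 3 0 0 0
  0 5 0 0 0
  0 0 1 0 0
  0 0 2 0 0
  0 0 0 0 0
After step 3: ants at (1,1),(3,2),(1,1)
  0 2 0 0 0
  0 8 0 0 0
  0 0 0 0 0
  0 0 3 0 0
  0 0 0 0 0
After step 4: ants at (0,1),(2,2),(0,1)
  0 5 0 0 0
  0 7 0 0 0
  0 0 1 0 0
  0 0 2 0 0
  0 0 0 0 0
After step 5: ants at (1,1),(3,2),(1,1)
  0 4 0 0 0
  0 10 0 0 0
  0 0 0 0 0
  0 0 3 0 0
  0 0 0 0 0
After step 6: ants at (0,1),(2,2),(0,1)
  0 7 0 0 0
  0 9 0 0 0
  0 0 1 0 0
  0 0 2 0 0
  0 0 0 0 0

0 7 0 0 0
0 9 0 0 0
0 0 1 0 0
0 0 2 0 0
0 0 0 0 0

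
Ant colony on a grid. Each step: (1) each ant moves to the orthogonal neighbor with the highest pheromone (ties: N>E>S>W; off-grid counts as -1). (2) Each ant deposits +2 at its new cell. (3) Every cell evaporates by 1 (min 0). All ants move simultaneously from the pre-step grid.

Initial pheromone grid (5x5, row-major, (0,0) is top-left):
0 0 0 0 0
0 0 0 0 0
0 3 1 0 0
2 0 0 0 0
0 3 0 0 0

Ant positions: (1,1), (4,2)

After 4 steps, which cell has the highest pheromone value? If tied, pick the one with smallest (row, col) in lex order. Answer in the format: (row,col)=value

Step 1: ant0:(1,1)->S->(2,1) | ant1:(4,2)->W->(4,1)
  grid max=4 at (2,1)
Step 2: ant0:(2,1)->N->(1,1) | ant1:(4,1)->N->(3,1)
  grid max=3 at (2,1)
Step 3: ant0:(1,1)->S->(2,1) | ant1:(3,1)->N->(2,1)
  grid max=6 at (2,1)
Step 4: ant0:(2,1)->N->(1,1) | ant1:(2,1)->N->(1,1)
  grid max=5 at (2,1)
Final grid:
  0 0 0 0 0
  0 3 0 0 0
  0 5 0 0 0
  0 0 0 0 0
  0 1 0 0 0
Max pheromone 5 at (2,1)

Answer: (2,1)=5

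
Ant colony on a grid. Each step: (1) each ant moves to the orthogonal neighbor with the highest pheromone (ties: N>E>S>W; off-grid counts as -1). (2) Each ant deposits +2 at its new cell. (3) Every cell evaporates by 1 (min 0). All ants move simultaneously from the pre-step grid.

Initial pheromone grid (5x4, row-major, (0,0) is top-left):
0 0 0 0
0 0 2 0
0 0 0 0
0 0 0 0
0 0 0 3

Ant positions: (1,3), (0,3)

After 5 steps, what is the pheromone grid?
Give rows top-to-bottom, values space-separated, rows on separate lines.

After step 1: ants at (1,2),(1,3)
  0 0 0 0
  0 0 3 1
  0 0 0 0
  0 0 0 0
  0 0 0 2
After step 2: ants at (1,3),(1,2)
  0 0 0 0
  0 0 4 2
  0 0 0 0
  0 0 0 0
  0 0 0 1
After step 3: ants at (1,2),(1,3)
  0 0 0 0
  0 0 5 3
  0 0 0 0
  0 0 0 0
  0 0 0 0
After step 4: ants at (1,3),(1,2)
  0 0 0 0
  0 0 6 4
  0 0 0 0
  0 0 0 0
  0 0 0 0
After step 5: ants at (1,2),(1,3)
  0 0 0 0
  0 0 7 5
  0 0 0 0
  0 0 0 0
  0 0 0 0

0 0 0 0
0 0 7 5
0 0 0 0
0 0 0 0
0 0 0 0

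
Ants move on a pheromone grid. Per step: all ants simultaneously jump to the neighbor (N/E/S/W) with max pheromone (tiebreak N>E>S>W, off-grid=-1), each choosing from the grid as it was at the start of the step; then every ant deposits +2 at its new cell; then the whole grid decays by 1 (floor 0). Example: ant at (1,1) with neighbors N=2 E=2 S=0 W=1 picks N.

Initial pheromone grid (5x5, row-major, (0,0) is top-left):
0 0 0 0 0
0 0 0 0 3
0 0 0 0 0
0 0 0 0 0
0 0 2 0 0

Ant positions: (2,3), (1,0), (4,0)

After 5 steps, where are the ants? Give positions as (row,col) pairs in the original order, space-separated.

Step 1: ant0:(2,3)->N->(1,3) | ant1:(1,0)->N->(0,0) | ant2:(4,0)->N->(3,0)
  grid max=2 at (1,4)
Step 2: ant0:(1,3)->E->(1,4) | ant1:(0,0)->E->(0,1) | ant2:(3,0)->N->(2,0)
  grid max=3 at (1,4)
Step 3: ant0:(1,4)->N->(0,4) | ant1:(0,1)->E->(0,2) | ant2:(2,0)->N->(1,0)
  grid max=2 at (1,4)
Step 4: ant0:(0,4)->S->(1,4) | ant1:(0,2)->E->(0,3) | ant2:(1,0)->N->(0,0)
  grid max=3 at (1,4)
Step 5: ant0:(1,4)->N->(0,4) | ant1:(0,3)->E->(0,4) | ant2:(0,0)->E->(0,1)
  grid max=3 at (0,4)

(0,4) (0,4) (0,1)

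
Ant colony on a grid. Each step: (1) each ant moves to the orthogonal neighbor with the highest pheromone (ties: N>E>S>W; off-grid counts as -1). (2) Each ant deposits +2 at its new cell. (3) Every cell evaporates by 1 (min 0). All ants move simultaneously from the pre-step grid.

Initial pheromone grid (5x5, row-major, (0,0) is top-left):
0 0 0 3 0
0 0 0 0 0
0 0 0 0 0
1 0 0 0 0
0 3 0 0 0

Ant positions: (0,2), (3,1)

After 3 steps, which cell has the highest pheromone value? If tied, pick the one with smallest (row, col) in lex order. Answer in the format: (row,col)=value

Step 1: ant0:(0,2)->E->(0,3) | ant1:(3,1)->S->(4,1)
  grid max=4 at (0,3)
Step 2: ant0:(0,3)->E->(0,4) | ant1:(4,1)->N->(3,1)
  grid max=3 at (0,3)
Step 3: ant0:(0,4)->W->(0,3) | ant1:(3,1)->S->(4,1)
  grid max=4 at (0,3)
Final grid:
  0 0 0 4 0
  0 0 0 0 0
  0 0 0 0 0
  0 0 0 0 0
  0 4 0 0 0
Max pheromone 4 at (0,3)

Answer: (0,3)=4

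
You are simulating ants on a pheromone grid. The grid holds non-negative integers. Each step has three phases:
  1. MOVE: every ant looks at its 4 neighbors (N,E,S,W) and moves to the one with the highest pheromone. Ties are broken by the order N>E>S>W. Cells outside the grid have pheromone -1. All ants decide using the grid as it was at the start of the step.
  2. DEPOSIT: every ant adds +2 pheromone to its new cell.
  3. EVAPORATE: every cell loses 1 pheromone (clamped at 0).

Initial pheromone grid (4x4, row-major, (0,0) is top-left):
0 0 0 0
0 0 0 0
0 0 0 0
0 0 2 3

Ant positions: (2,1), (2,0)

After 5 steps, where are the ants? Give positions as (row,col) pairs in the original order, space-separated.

Step 1: ant0:(2,1)->N->(1,1) | ant1:(2,0)->N->(1,0)
  grid max=2 at (3,3)
Step 2: ant0:(1,1)->W->(1,0) | ant1:(1,0)->E->(1,1)
  grid max=2 at (1,0)
Step 3: ant0:(1,0)->E->(1,1) | ant1:(1,1)->W->(1,0)
  grid max=3 at (1,0)
Step 4: ant0:(1,1)->W->(1,0) | ant1:(1,0)->E->(1,1)
  grid max=4 at (1,0)
Step 5: ant0:(1,0)->E->(1,1) | ant1:(1,1)->W->(1,0)
  grid max=5 at (1,0)

(1,1) (1,0)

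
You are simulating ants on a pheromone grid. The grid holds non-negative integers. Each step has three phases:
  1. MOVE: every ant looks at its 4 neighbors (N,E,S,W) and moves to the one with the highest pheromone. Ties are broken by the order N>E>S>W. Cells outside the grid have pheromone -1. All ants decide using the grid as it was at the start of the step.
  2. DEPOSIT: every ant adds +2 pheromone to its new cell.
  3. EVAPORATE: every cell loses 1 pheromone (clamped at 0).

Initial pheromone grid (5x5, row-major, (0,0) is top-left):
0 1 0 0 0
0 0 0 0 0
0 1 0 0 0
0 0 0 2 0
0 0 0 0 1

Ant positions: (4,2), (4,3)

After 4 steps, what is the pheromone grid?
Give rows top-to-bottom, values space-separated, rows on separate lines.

After step 1: ants at (3,2),(3,3)
  0 0 0 0 0
  0 0 0 0 0
  0 0 0 0 0
  0 0 1 3 0
  0 0 0 0 0
After step 2: ants at (3,3),(3,2)
  0 0 0 0 0
  0 0 0 0 0
  0 0 0 0 0
  0 0 2 4 0
  0 0 0 0 0
After step 3: ants at (3,2),(3,3)
  0 0 0 0 0
  0 0 0 0 0
  0 0 0 0 0
  0 0 3 5 0
  0 0 0 0 0
After step 4: ants at (3,3),(3,2)
  0 0 0 0 0
  0 0 0 0 0
  0 0 0 0 0
  0 0 4 6 0
  0 0 0 0 0

0 0 0 0 0
0 0 0 0 0
0 0 0 0 0
0 0 4 6 0
0 0 0 0 0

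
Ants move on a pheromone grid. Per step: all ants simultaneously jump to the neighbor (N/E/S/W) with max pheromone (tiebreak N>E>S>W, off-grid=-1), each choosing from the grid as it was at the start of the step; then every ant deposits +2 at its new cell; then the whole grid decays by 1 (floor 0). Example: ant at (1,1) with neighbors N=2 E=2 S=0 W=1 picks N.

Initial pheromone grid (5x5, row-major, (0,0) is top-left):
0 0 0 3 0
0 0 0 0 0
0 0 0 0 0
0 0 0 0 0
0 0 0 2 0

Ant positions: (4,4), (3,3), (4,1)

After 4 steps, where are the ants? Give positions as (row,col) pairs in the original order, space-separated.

Step 1: ant0:(4,4)->W->(4,3) | ant1:(3,3)->S->(4,3) | ant2:(4,1)->N->(3,1)
  grid max=5 at (4,3)
Step 2: ant0:(4,3)->N->(3,3) | ant1:(4,3)->N->(3,3) | ant2:(3,1)->N->(2,1)
  grid max=4 at (4,3)
Step 3: ant0:(3,3)->S->(4,3) | ant1:(3,3)->S->(4,3) | ant2:(2,1)->N->(1,1)
  grid max=7 at (4,3)
Step 4: ant0:(4,3)->N->(3,3) | ant1:(4,3)->N->(3,3) | ant2:(1,1)->N->(0,1)
  grid max=6 at (4,3)

(3,3) (3,3) (0,1)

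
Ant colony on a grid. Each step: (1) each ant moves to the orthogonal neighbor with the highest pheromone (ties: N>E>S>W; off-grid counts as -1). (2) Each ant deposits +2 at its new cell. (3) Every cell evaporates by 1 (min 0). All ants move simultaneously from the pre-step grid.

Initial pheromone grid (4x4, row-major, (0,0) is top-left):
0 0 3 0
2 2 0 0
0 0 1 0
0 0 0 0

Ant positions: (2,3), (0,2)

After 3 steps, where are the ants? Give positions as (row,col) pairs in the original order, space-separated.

Step 1: ant0:(2,3)->W->(2,2) | ant1:(0,2)->E->(0,3)
  grid max=2 at (0,2)
Step 2: ant0:(2,2)->N->(1,2) | ant1:(0,3)->W->(0,2)
  grid max=3 at (0,2)
Step 3: ant0:(1,2)->N->(0,2) | ant1:(0,2)->S->(1,2)
  grid max=4 at (0,2)

(0,2) (1,2)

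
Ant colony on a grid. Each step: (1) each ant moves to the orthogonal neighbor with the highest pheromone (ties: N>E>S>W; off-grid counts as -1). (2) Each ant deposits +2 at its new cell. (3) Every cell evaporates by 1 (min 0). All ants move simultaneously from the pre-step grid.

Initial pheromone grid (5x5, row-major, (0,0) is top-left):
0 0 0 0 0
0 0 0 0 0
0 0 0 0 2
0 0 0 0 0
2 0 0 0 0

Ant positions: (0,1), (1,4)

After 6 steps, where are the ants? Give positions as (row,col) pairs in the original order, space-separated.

Step 1: ant0:(0,1)->E->(0,2) | ant1:(1,4)->S->(2,4)
  grid max=3 at (2,4)
Step 2: ant0:(0,2)->E->(0,3) | ant1:(2,4)->N->(1,4)
  grid max=2 at (2,4)
Step 3: ant0:(0,3)->E->(0,4) | ant1:(1,4)->S->(2,4)
  grid max=3 at (2,4)
Step 4: ant0:(0,4)->S->(1,4) | ant1:(2,4)->N->(1,4)
  grid max=3 at (1,4)
Step 5: ant0:(1,4)->S->(2,4) | ant1:(1,4)->S->(2,4)
  grid max=5 at (2,4)
Step 6: ant0:(2,4)->N->(1,4) | ant1:(2,4)->N->(1,4)
  grid max=5 at (1,4)

(1,4) (1,4)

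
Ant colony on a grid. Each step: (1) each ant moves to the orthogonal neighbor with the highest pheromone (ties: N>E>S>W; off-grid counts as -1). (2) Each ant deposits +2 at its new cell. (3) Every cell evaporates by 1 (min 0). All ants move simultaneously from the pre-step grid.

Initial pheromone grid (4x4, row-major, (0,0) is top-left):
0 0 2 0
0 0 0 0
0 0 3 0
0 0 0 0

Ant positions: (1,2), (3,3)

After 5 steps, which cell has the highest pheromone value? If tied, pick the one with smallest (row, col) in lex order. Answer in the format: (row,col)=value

Answer: (2,2)=8

Derivation:
Step 1: ant0:(1,2)->S->(2,2) | ant1:(3,3)->N->(2,3)
  grid max=4 at (2,2)
Step 2: ant0:(2,2)->E->(2,3) | ant1:(2,3)->W->(2,2)
  grid max=5 at (2,2)
Step 3: ant0:(2,3)->W->(2,2) | ant1:(2,2)->E->(2,3)
  grid max=6 at (2,2)
Step 4: ant0:(2,2)->E->(2,3) | ant1:(2,3)->W->(2,2)
  grid max=7 at (2,2)
Step 5: ant0:(2,3)->W->(2,2) | ant1:(2,2)->E->(2,3)
  grid max=8 at (2,2)
Final grid:
  0 0 0 0
  0 0 0 0
  0 0 8 5
  0 0 0 0
Max pheromone 8 at (2,2)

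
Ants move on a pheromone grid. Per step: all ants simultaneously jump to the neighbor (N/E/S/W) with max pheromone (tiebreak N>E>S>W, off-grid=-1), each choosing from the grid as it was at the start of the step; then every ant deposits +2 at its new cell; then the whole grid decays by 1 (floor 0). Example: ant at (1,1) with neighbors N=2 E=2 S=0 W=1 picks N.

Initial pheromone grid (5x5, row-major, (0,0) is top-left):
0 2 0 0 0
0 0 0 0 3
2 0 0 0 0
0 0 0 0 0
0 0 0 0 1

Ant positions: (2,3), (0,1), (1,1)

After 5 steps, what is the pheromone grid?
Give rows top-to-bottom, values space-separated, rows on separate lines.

After step 1: ants at (1,3),(0,2),(0,1)
  0 3 1 0 0
  0 0 0 1 2
  1 0 0 0 0
  0 0 0 0 0
  0 0 0 0 0
After step 2: ants at (1,4),(0,1),(0,2)
  0 4 2 0 0
  0 0 0 0 3
  0 0 0 0 0
  0 0 0 0 0
  0 0 0 0 0
After step 3: ants at (0,4),(0,2),(0,1)
  0 5 3 0 1
  0 0 0 0 2
  0 0 0 0 0
  0 0 0 0 0
  0 0 0 0 0
After step 4: ants at (1,4),(0,1),(0,2)
  0 6 4 0 0
  0 0 0 0 3
  0 0 0 0 0
  0 0 0 0 0
  0 0 0 0 0
After step 5: ants at (0,4),(0,2),(0,1)
  0 7 5 0 1
  0 0 0 0 2
  0 0 0 0 0
  0 0 0 0 0
  0 0 0 0 0

0 7 5 0 1
0 0 0 0 2
0 0 0 0 0
0 0 0 0 0
0 0 0 0 0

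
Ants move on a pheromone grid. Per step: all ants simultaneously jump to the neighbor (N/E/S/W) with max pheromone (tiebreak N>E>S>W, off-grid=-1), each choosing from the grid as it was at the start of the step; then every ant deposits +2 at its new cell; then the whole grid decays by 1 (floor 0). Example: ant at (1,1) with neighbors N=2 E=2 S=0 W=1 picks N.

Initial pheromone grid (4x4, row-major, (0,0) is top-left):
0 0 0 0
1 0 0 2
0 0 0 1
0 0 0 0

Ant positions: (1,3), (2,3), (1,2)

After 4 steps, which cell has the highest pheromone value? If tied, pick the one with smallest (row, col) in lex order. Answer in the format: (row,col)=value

Answer: (1,3)=10

Derivation:
Step 1: ant0:(1,3)->S->(2,3) | ant1:(2,3)->N->(1,3) | ant2:(1,2)->E->(1,3)
  grid max=5 at (1,3)
Step 2: ant0:(2,3)->N->(1,3) | ant1:(1,3)->S->(2,3) | ant2:(1,3)->S->(2,3)
  grid max=6 at (1,3)
Step 3: ant0:(1,3)->S->(2,3) | ant1:(2,3)->N->(1,3) | ant2:(2,3)->N->(1,3)
  grid max=9 at (1,3)
Step 4: ant0:(2,3)->N->(1,3) | ant1:(1,3)->S->(2,3) | ant2:(1,3)->S->(2,3)
  grid max=10 at (1,3)
Final grid:
  0 0 0 0
  0 0 0 10
  0 0 0 9
  0 0 0 0
Max pheromone 10 at (1,3)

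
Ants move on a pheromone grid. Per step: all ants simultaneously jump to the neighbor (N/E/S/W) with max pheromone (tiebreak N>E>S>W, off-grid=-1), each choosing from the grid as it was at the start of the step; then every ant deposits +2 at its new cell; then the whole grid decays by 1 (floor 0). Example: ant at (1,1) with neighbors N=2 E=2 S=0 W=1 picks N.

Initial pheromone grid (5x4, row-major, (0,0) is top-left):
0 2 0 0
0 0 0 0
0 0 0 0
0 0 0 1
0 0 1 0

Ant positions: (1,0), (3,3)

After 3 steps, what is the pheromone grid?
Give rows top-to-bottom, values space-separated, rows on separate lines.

After step 1: ants at (0,0),(2,3)
  1 1 0 0
  0 0 0 0
  0 0 0 1
  0 0 0 0
  0 0 0 0
After step 2: ants at (0,1),(1,3)
  0 2 0 0
  0 0 0 1
  0 0 0 0
  0 0 0 0
  0 0 0 0
After step 3: ants at (0,2),(0,3)
  0 1 1 1
  0 0 0 0
  0 0 0 0
  0 0 0 0
  0 0 0 0

0 1 1 1
0 0 0 0
0 0 0 0
0 0 0 0
0 0 0 0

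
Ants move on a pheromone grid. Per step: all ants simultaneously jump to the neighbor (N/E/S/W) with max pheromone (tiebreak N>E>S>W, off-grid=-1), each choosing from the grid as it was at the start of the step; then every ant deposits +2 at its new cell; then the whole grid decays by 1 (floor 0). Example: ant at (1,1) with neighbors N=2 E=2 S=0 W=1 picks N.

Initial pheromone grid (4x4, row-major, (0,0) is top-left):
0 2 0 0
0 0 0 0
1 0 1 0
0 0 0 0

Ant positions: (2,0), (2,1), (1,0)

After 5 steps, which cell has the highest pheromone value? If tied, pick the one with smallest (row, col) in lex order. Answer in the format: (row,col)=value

Step 1: ant0:(2,0)->N->(1,0) | ant1:(2,1)->E->(2,2) | ant2:(1,0)->S->(2,0)
  grid max=2 at (2,0)
Step 2: ant0:(1,0)->S->(2,0) | ant1:(2,2)->N->(1,2) | ant2:(2,0)->N->(1,0)
  grid max=3 at (2,0)
Step 3: ant0:(2,0)->N->(1,0) | ant1:(1,2)->S->(2,2) | ant2:(1,0)->S->(2,0)
  grid max=4 at (2,0)
Step 4: ant0:(1,0)->S->(2,0) | ant1:(2,2)->N->(1,2) | ant2:(2,0)->N->(1,0)
  grid max=5 at (2,0)
Step 5: ant0:(2,0)->N->(1,0) | ant1:(1,2)->S->(2,2) | ant2:(1,0)->S->(2,0)
  grid max=6 at (2,0)
Final grid:
  0 0 0 0
  5 0 0 0
  6 0 2 0
  0 0 0 0
Max pheromone 6 at (2,0)

Answer: (2,0)=6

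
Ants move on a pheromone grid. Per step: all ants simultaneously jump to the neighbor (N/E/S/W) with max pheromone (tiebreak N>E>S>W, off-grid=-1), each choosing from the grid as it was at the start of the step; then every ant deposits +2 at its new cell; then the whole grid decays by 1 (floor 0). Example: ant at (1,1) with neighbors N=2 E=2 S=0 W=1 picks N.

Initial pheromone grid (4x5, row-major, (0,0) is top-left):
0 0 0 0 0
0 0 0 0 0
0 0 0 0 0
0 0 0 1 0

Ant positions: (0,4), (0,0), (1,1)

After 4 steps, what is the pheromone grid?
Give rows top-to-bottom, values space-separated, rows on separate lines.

After step 1: ants at (1,4),(0,1),(0,1)
  0 3 0 0 0
  0 0 0 0 1
  0 0 0 0 0
  0 0 0 0 0
After step 2: ants at (0,4),(0,2),(0,2)
  0 2 3 0 1
  0 0 0 0 0
  0 0 0 0 0
  0 0 0 0 0
After step 3: ants at (1,4),(0,1),(0,1)
  0 5 2 0 0
  0 0 0 0 1
  0 0 0 0 0
  0 0 0 0 0
After step 4: ants at (0,4),(0,2),(0,2)
  0 4 5 0 1
  0 0 0 0 0
  0 0 0 0 0
  0 0 0 0 0

0 4 5 0 1
0 0 0 0 0
0 0 0 0 0
0 0 0 0 0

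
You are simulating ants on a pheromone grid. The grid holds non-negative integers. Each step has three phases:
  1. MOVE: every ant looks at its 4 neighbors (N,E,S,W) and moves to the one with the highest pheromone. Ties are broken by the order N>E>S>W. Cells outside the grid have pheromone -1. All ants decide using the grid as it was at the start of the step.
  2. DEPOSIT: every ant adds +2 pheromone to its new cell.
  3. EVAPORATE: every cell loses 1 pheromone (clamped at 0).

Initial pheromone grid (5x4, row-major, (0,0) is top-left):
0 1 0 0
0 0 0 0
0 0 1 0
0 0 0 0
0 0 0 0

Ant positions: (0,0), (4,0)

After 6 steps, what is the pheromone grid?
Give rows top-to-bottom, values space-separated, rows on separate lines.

After step 1: ants at (0,1),(3,0)
  0 2 0 0
  0 0 0 0
  0 0 0 0
  1 0 0 0
  0 0 0 0
After step 2: ants at (0,2),(2,0)
  0 1 1 0
  0 0 0 0
  1 0 0 0
  0 0 0 0
  0 0 0 0
After step 3: ants at (0,1),(1,0)
  0 2 0 0
  1 0 0 0
  0 0 0 0
  0 0 0 0
  0 0 0 0
After step 4: ants at (0,2),(0,0)
  1 1 1 0
  0 0 0 0
  0 0 0 0
  0 0 0 0
  0 0 0 0
After step 5: ants at (0,1),(0,1)
  0 4 0 0
  0 0 0 0
  0 0 0 0
  0 0 0 0
  0 0 0 0
After step 6: ants at (0,2),(0,2)
  0 3 3 0
  0 0 0 0
  0 0 0 0
  0 0 0 0
  0 0 0 0

0 3 3 0
0 0 0 0
0 0 0 0
0 0 0 0
0 0 0 0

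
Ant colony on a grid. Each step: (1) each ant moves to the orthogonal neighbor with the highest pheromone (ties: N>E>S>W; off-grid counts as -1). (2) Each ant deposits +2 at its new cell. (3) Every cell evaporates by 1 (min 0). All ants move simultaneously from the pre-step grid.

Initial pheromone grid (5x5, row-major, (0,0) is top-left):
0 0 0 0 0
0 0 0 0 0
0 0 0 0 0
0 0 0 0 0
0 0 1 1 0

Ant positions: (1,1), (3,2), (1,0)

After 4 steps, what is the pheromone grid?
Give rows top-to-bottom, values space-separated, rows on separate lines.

After step 1: ants at (0,1),(4,2),(0,0)
  1 1 0 0 0
  0 0 0 0 0
  0 0 0 0 0
  0 0 0 0 0
  0 0 2 0 0
After step 2: ants at (0,0),(3,2),(0,1)
  2 2 0 0 0
  0 0 0 0 0
  0 0 0 0 0
  0 0 1 0 0
  0 0 1 0 0
After step 3: ants at (0,1),(4,2),(0,0)
  3 3 0 0 0
  0 0 0 0 0
  0 0 0 0 0
  0 0 0 0 0
  0 0 2 0 0
After step 4: ants at (0,0),(3,2),(0,1)
  4 4 0 0 0
  0 0 0 0 0
  0 0 0 0 0
  0 0 1 0 0
  0 0 1 0 0

4 4 0 0 0
0 0 0 0 0
0 0 0 0 0
0 0 1 0 0
0 0 1 0 0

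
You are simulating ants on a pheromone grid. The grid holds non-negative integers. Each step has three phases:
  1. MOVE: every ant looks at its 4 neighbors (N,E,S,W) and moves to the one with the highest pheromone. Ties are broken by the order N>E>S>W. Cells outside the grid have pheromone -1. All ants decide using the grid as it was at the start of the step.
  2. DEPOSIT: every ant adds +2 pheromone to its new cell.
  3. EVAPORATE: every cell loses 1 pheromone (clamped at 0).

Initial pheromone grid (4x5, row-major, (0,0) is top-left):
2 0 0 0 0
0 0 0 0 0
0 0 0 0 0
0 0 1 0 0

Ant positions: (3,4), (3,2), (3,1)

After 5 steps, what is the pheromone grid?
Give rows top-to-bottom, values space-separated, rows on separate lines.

After step 1: ants at (2,4),(2,2),(3,2)
  1 0 0 0 0
  0 0 0 0 0
  0 0 1 0 1
  0 0 2 0 0
After step 2: ants at (1,4),(3,2),(2,2)
  0 0 0 0 0
  0 0 0 0 1
  0 0 2 0 0
  0 0 3 0 0
After step 3: ants at (0,4),(2,2),(3,2)
  0 0 0 0 1
  0 0 0 0 0
  0 0 3 0 0
  0 0 4 0 0
After step 4: ants at (1,4),(3,2),(2,2)
  0 0 0 0 0
  0 0 0 0 1
  0 0 4 0 0
  0 0 5 0 0
After step 5: ants at (0,4),(2,2),(3,2)
  0 0 0 0 1
  0 0 0 0 0
  0 0 5 0 0
  0 0 6 0 0

0 0 0 0 1
0 0 0 0 0
0 0 5 0 0
0 0 6 0 0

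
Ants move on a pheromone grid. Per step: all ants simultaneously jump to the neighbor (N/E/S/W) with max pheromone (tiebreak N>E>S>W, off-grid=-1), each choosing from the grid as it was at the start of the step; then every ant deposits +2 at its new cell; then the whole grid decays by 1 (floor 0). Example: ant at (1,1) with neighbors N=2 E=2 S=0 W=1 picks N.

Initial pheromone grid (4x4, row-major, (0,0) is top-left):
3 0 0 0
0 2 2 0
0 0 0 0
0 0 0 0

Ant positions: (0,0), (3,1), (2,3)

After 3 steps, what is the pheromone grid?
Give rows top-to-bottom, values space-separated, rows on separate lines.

After step 1: ants at (0,1),(2,1),(1,3)
  2 1 0 0
  0 1 1 1
  0 1 0 0
  0 0 0 0
After step 2: ants at (0,0),(1,1),(1,2)
  3 0 0 0
  0 2 2 0
  0 0 0 0
  0 0 0 0
After step 3: ants at (0,1),(1,2),(1,1)
  2 1 0 0
  0 3 3 0
  0 0 0 0
  0 0 0 0

2 1 0 0
0 3 3 0
0 0 0 0
0 0 0 0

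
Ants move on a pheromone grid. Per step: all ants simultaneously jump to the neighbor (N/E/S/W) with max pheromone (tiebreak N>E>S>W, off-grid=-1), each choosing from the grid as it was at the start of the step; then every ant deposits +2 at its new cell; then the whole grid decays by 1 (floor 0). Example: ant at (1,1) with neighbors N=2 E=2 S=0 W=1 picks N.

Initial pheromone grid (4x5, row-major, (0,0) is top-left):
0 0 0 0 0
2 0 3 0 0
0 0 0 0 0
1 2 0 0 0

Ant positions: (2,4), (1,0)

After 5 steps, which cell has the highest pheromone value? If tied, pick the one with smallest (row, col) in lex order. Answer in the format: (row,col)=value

Step 1: ant0:(2,4)->N->(1,4) | ant1:(1,0)->N->(0,0)
  grid max=2 at (1,2)
Step 2: ant0:(1,4)->N->(0,4) | ant1:(0,0)->S->(1,0)
  grid max=2 at (1,0)
Step 3: ant0:(0,4)->S->(1,4) | ant1:(1,0)->N->(0,0)
  grid max=1 at (0,0)
Step 4: ant0:(1,4)->N->(0,4) | ant1:(0,0)->S->(1,0)
  grid max=2 at (1,0)
Step 5: ant0:(0,4)->S->(1,4) | ant1:(1,0)->N->(0,0)
  grid max=1 at (0,0)
Final grid:
  1 0 0 0 0
  1 0 0 0 1
  0 0 0 0 0
  0 0 0 0 0
Max pheromone 1 at (0,0)

Answer: (0,0)=1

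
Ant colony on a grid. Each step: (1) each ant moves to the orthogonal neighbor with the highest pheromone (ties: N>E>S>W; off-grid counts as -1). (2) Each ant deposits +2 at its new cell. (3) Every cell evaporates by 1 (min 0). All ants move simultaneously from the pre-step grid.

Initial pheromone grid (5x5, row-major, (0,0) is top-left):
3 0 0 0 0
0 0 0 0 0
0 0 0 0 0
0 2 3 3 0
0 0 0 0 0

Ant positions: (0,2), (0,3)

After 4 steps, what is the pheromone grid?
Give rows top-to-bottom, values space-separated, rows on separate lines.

After step 1: ants at (0,3),(0,4)
  2 0 0 1 1
  0 0 0 0 0
  0 0 0 0 0
  0 1 2 2 0
  0 0 0 0 0
After step 2: ants at (0,4),(0,3)
  1 0 0 2 2
  0 0 0 0 0
  0 0 0 0 0
  0 0 1 1 0
  0 0 0 0 0
After step 3: ants at (0,3),(0,4)
  0 0 0 3 3
  0 0 0 0 0
  0 0 0 0 0
  0 0 0 0 0
  0 0 0 0 0
After step 4: ants at (0,4),(0,3)
  0 0 0 4 4
  0 0 0 0 0
  0 0 0 0 0
  0 0 0 0 0
  0 0 0 0 0

0 0 0 4 4
0 0 0 0 0
0 0 0 0 0
0 0 0 0 0
0 0 0 0 0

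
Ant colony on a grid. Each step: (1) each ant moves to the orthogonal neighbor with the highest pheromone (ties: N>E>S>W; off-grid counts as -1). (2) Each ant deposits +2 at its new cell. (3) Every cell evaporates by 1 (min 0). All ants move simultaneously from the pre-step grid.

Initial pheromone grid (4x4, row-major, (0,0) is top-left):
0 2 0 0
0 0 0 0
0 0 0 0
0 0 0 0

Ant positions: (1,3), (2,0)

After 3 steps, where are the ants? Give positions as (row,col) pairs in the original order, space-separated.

Step 1: ant0:(1,3)->N->(0,3) | ant1:(2,0)->N->(1,0)
  grid max=1 at (0,1)
Step 2: ant0:(0,3)->S->(1,3) | ant1:(1,0)->N->(0,0)
  grid max=1 at (0,0)
Step 3: ant0:(1,3)->N->(0,3) | ant1:(0,0)->E->(0,1)
  grid max=1 at (0,1)

(0,3) (0,1)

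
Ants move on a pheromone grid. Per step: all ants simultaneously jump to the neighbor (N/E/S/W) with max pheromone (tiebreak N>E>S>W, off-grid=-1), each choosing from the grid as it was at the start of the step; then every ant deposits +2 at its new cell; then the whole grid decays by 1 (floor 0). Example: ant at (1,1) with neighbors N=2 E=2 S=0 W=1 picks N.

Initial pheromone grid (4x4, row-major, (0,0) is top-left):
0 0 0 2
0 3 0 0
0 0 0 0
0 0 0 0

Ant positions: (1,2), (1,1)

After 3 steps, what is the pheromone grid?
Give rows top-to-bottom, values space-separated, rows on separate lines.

After step 1: ants at (1,1),(0,1)
  0 1 0 1
  0 4 0 0
  0 0 0 0
  0 0 0 0
After step 2: ants at (0,1),(1,1)
  0 2 0 0
  0 5 0 0
  0 0 0 0
  0 0 0 0
After step 3: ants at (1,1),(0,1)
  0 3 0 0
  0 6 0 0
  0 0 0 0
  0 0 0 0

0 3 0 0
0 6 0 0
0 0 0 0
0 0 0 0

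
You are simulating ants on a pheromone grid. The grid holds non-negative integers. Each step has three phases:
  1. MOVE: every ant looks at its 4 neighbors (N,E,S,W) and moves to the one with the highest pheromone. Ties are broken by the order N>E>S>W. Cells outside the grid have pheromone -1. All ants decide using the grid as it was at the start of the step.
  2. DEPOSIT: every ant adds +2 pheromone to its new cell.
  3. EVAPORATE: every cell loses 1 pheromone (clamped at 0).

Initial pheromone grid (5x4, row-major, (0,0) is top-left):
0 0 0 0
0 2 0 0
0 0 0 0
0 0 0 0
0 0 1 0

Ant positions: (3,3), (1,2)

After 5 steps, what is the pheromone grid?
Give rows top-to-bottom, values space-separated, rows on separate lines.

After step 1: ants at (2,3),(1,1)
  0 0 0 0
  0 3 0 0
  0 0 0 1
  0 0 0 0
  0 0 0 0
After step 2: ants at (1,3),(0,1)
  0 1 0 0
  0 2 0 1
  0 0 0 0
  0 0 0 0
  0 0 0 0
After step 3: ants at (0,3),(1,1)
  0 0 0 1
  0 3 0 0
  0 0 0 0
  0 0 0 0
  0 0 0 0
After step 4: ants at (1,3),(0,1)
  0 1 0 0
  0 2 0 1
  0 0 0 0
  0 0 0 0
  0 0 0 0
After step 5: ants at (0,3),(1,1)
  0 0 0 1
  0 3 0 0
  0 0 0 0
  0 0 0 0
  0 0 0 0

0 0 0 1
0 3 0 0
0 0 0 0
0 0 0 0
0 0 0 0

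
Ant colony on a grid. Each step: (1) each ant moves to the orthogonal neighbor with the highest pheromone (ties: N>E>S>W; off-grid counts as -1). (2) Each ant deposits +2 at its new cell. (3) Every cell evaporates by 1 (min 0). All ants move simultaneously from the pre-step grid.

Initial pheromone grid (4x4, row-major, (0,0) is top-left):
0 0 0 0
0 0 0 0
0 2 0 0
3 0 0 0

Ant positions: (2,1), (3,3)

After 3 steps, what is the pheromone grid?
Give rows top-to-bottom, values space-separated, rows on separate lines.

After step 1: ants at (1,1),(2,3)
  0 0 0 0
  0 1 0 0
  0 1 0 1
  2 0 0 0
After step 2: ants at (2,1),(1,3)
  0 0 0 0
  0 0 0 1
  0 2 0 0
  1 0 0 0
After step 3: ants at (1,1),(0,3)
  0 0 0 1
  0 1 0 0
  0 1 0 0
  0 0 0 0

0 0 0 1
0 1 0 0
0 1 0 0
0 0 0 0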